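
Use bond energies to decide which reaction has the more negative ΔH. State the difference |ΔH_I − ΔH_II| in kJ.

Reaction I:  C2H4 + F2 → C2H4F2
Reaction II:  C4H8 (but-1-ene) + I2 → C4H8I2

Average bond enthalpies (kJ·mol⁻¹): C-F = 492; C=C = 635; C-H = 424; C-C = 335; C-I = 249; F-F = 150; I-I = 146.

Reaction I, by 482 kJ

Reaction I:
  Bonds broken (reactants):
    C-H: 4 × 424 = 1696
    C=C: 1 × 635 = 635
    F-F: 1 × 150 = 150
    Σ(broken) = 2481 kJ
  Bonds formed (products):
    C-C: 1 × 335 = 335
    C-F: 2 × 492 = 984
    C-H: 4 × 424 = 1696
    Σ(formed) = 3015 kJ
  ΔH_I = 2481 − 3015 = −534 kJ
Reaction II:
  Bonds broken (reactants):
    C-C: 2 × 335 = 670
    C-H: 8 × 424 = 3392
    C=C: 1 × 635 = 635
    I-I: 1 × 146 = 146
    Σ(broken) = 4843 kJ
  Bonds formed (products):
    C-C: 3 × 335 = 1005
    C-H: 8 × 424 = 3392
    C-I: 2 × 249 = 498
    Σ(formed) = 4895 kJ
  ΔH_II = 4843 − 4895 = −52 kJ
ΔH_I − ΔH_II = −482 kJ, so reaction I has the more negative ΔH; |ΔH_I − ΔH_II| = 482 kJ.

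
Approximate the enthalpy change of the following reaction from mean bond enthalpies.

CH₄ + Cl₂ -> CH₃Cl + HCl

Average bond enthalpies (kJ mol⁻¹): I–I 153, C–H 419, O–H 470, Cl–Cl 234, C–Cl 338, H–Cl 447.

ΔH ≈ −132 kJ

Bonds broken (reactants):
  C–H: 4 × 419 = 1676
  Cl–Cl: 1 × 234 = 234
  Σ(broken) = 1910 kJ
Bonds formed (products):
  C–Cl: 1 × 338 = 338
  C–H: 3 × 419 = 1257
  H–Cl: 1 × 447 = 447
  Σ(formed) = 2042 kJ
ΔH = Σ(broken) − Σ(formed) = 1910 − 2042 = −132 kJ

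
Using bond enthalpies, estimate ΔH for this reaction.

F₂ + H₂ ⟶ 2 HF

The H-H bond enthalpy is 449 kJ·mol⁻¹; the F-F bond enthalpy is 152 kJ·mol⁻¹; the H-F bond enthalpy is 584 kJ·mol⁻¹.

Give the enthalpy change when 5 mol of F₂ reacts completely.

Bonds broken (reactants):
  F-F: 1 × 152 = 152
  H-H: 1 × 449 = 449
  Σ(broken) = 601 kJ
Bonds formed (products):
  H-F: 2 × 584 = 1168
  Σ(formed) = 1168 kJ
ΔH = Σ(broken) − Σ(formed) = 601 − 1168 = −567 kJ
For 5× the reaction as written: 5 × (−567) = −2835 kJ

ΔH = −2835 kJ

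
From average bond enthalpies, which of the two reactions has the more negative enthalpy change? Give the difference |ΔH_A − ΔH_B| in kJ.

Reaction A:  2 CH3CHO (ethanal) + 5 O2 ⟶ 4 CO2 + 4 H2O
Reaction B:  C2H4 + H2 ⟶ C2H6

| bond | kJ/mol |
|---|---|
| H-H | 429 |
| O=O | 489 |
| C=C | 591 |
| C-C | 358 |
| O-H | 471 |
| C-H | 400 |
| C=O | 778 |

Reaction A, by 1937 kJ

Reaction A:
  Bonds broken (reactants):
    C-C: 2 × 358 = 716
    C-H: 8 × 400 = 3200
    C=O: 2 × 778 = 1556
    O=O: 5 × 489 = 2445
    Σ(broken) = 7917 kJ
  Bonds formed (products):
    C=O: 8 × 778 = 6224
    O-H: 8 × 471 = 3768
    Σ(formed) = 9992 kJ
  ΔH_A = 7917 − 9992 = −2075 kJ
Reaction B:
  Bonds broken (reactants):
    C-H: 4 × 400 = 1600
    C=C: 1 × 591 = 591
    H-H: 1 × 429 = 429
    Σ(broken) = 2620 kJ
  Bonds formed (products):
    C-C: 1 × 358 = 358
    C-H: 6 × 400 = 2400
    Σ(formed) = 2758 kJ
  ΔH_B = 2620 − 2758 = −138 kJ
ΔH_A − ΔH_B = −1937 kJ, so reaction A has the more negative ΔH; |ΔH_A − ΔH_B| = 1937 kJ.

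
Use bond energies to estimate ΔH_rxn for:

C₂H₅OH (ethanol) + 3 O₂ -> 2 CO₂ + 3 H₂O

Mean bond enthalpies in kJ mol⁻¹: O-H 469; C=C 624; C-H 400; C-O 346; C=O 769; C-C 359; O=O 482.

Bonds broken (reactants):
  C-C: 1 × 359 = 359
  C-H: 5 × 400 = 2000
  C-O: 1 × 346 = 346
  O-H: 1 × 469 = 469
  O=O: 3 × 482 = 1446
  Σ(broken) = 4620 kJ
Bonds formed (products):
  C=O: 4 × 769 = 3076
  O-H: 6 × 469 = 2814
  Σ(formed) = 5890 kJ
ΔH = Σ(broken) − Σ(formed) = 4620 − 5890 = −1270 kJ

ΔH ≈ −1270 kJ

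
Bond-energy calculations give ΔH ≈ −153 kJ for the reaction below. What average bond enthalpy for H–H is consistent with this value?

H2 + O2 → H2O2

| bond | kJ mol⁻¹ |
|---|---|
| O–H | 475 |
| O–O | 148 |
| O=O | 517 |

D(H–H) ≈ 428 kJ/mol

Let D be the H–H bond energy.
Σ(broken) = 1×D + 1×517 = 517 + D
Σ(formed) = 2×475 + 1×148 = 1098
ΔH = Σ(broken) − Σ(formed) = (517 + D) − (1098) = −581 + D
Setting this equal to −153 kJ gives D = 428 kJ/mol.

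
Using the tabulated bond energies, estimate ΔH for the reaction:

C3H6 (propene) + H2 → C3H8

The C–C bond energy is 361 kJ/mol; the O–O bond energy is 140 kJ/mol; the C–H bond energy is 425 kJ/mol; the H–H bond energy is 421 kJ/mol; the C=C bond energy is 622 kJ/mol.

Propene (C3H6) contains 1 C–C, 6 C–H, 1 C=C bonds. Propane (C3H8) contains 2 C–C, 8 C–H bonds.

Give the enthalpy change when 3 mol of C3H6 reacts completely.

ΔH = −504 kJ

Bonds broken (reactants):
  C–C: 1 × 361 = 361
  C–H: 6 × 425 = 2550
  C=C: 1 × 622 = 622
  H–H: 1 × 421 = 421
  Σ(broken) = 3954 kJ
Bonds formed (products):
  C–C: 2 × 361 = 722
  C–H: 8 × 425 = 3400
  Σ(formed) = 4122 kJ
ΔH = Σ(broken) − Σ(formed) = 3954 − 4122 = −168 kJ
For 3× the reaction as written: 3 × (−168) = −504 kJ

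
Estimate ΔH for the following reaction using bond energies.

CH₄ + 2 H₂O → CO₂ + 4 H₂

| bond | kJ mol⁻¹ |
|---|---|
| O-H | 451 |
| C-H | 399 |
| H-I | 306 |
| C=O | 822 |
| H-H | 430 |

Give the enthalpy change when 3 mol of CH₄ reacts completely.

ΔH = +108 kJ

Bonds broken (reactants):
  C-H: 4 × 399 = 1596
  O-H: 4 × 451 = 1804
  Σ(broken) = 3400 kJ
Bonds formed (products):
  C=O: 2 × 822 = 1644
  H-H: 4 × 430 = 1720
  Σ(formed) = 3364 kJ
ΔH = Σ(broken) − Σ(formed) = 3400 − 3364 = +36 kJ
For 3× the reaction as written: 3 × (+36) = +108 kJ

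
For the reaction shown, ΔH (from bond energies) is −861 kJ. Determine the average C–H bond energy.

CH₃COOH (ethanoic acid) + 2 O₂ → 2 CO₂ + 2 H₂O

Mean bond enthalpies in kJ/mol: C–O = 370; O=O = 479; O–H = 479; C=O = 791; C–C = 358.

Let D be the C–H bond energy.
Σ(broken) = 1×358 + 3×D + 1×370 + 1×791 + 1×479 + 2×479 = 2956 + 3D
Σ(formed) = 4×791 + 4×479 = 5080
ΔH = Σ(broken) − Σ(formed) = (2956 + 3D) − (5080) = −2124 + 3D
Setting this equal to −861 kJ gives 3D = 1263, so D = 421 kJ/mol.

D(C–H) ≈ 421 kJ/mol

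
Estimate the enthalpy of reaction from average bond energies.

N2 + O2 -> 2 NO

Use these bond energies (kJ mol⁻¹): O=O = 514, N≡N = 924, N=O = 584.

ΔH ≈ +270 kJ

Bonds broken (reactants):
  N≡N: 1 × 924 = 924
  O=O: 1 × 514 = 514
  Σ(broken) = 1438 kJ
Bonds formed (products):
  N=O: 2 × 584 = 1168
  Σ(formed) = 1168 kJ
ΔH = Σ(broken) − Σ(formed) = 1438 − 1168 = +270 kJ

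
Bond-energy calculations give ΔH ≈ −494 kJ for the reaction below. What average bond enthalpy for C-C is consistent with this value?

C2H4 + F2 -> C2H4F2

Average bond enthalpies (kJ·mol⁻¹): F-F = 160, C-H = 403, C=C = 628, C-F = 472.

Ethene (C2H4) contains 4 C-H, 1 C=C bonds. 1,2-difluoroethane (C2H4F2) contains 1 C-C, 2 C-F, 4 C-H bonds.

Let D be the C-C bond energy.
Σ(broken) = 4×403 + 1×628 + 1×160 = 2400
Σ(formed) = 1×D + 2×472 + 4×403 = 2556 + D
ΔH = Σ(broken) − Σ(formed) = (2400) − (2556 + D) = −156 − D
Setting this equal to −494 kJ gives D = 338 kJ/mol.

D(C-C) ≈ 338 kJ/mol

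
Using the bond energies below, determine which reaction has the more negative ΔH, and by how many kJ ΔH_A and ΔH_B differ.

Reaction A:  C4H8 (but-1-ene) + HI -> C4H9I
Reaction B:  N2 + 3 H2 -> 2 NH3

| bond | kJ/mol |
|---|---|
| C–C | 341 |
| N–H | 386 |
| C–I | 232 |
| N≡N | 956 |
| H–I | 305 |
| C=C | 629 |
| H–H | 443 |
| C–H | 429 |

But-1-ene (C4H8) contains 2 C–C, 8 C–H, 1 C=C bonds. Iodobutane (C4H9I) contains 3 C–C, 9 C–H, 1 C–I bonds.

Reaction A, by 37 kJ

Reaction A:
  Bonds broken (reactants):
    C–C: 2 × 341 = 682
    C–H: 8 × 429 = 3432
    C=C: 1 × 629 = 629
    H–I: 1 × 305 = 305
    Σ(broken) = 5048 kJ
  Bonds formed (products):
    C–C: 3 × 341 = 1023
    C–H: 9 × 429 = 3861
    C–I: 1 × 232 = 232
    Σ(formed) = 5116 kJ
  ΔH_A = 5048 − 5116 = −68 kJ
Reaction B:
  Bonds broken (reactants):
    H–H: 3 × 443 = 1329
    N≡N: 1 × 956 = 956
    Σ(broken) = 2285 kJ
  Bonds formed (products):
    N–H: 6 × 386 = 2316
    Σ(formed) = 2316 kJ
  ΔH_B = 2285 − 2316 = −31 kJ
ΔH_A − ΔH_B = −37 kJ, so reaction A has the more negative ΔH; |ΔH_A − ΔH_B| = 37 kJ.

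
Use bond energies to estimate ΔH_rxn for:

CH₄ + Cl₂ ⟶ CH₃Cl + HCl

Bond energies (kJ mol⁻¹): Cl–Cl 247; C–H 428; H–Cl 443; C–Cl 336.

ΔH ≈ −104 kJ

Bonds broken (reactants):
  C–H: 4 × 428 = 1712
  Cl–Cl: 1 × 247 = 247
  Σ(broken) = 1959 kJ
Bonds formed (products):
  C–Cl: 1 × 336 = 336
  C–H: 3 × 428 = 1284
  H–Cl: 1 × 443 = 443
  Σ(formed) = 2063 kJ
ΔH = Σ(broken) − Σ(formed) = 1959 − 2063 = −104 kJ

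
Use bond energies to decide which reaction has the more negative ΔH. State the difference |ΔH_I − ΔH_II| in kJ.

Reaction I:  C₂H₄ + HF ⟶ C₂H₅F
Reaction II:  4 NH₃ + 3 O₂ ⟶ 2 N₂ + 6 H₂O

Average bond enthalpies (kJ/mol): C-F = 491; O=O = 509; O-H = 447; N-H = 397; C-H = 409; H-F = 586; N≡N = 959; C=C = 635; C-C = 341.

Reaction I:
  Bonds broken (reactants):
    C-H: 4 × 409 = 1636
    C=C: 1 × 635 = 635
    H-F: 1 × 586 = 586
    Σ(broken) = 2857 kJ
  Bonds formed (products):
    C-C: 1 × 341 = 341
    C-F: 1 × 491 = 491
    C-H: 5 × 409 = 2045
    Σ(formed) = 2877 kJ
  ΔH_I = 2857 − 2877 = −20 kJ
Reaction II:
  Bonds broken (reactants):
    N-H: 12 × 397 = 4764
    O=O: 3 × 509 = 1527
    Σ(broken) = 6291 kJ
  Bonds formed (products):
    N≡N: 2 × 959 = 1918
    O-H: 12 × 447 = 5364
    Σ(formed) = 7282 kJ
  ΔH_II = 6291 − 7282 = −991 kJ
ΔH_I − ΔH_II = +971 kJ, so reaction II has the more negative ΔH; |ΔH_I − ΔH_II| = 971 kJ.

Reaction II, by 971 kJ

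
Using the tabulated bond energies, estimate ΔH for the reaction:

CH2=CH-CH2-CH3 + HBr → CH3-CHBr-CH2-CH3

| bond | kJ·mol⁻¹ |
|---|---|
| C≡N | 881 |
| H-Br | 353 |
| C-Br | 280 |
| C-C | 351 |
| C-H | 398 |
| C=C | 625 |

ΔH ≈ −51 kJ

Bonds broken (reactants):
  C-C: 2 × 351 = 702
  C-H: 8 × 398 = 3184
  C=C: 1 × 625 = 625
  H-Br: 1 × 353 = 353
  Σ(broken) = 4864 kJ
Bonds formed (products):
  C-Br: 1 × 280 = 280
  C-C: 3 × 351 = 1053
  C-H: 9 × 398 = 3582
  Σ(formed) = 4915 kJ
ΔH = Σ(broken) − Σ(formed) = 4864 − 4915 = −51 kJ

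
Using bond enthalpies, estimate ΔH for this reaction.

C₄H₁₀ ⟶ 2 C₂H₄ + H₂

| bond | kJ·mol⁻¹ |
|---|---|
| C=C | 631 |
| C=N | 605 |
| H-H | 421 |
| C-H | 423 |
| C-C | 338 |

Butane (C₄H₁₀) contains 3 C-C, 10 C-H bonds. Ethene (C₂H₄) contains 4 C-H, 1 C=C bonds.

ΔH ≈ +177 kJ

Bonds broken (reactants):
  C-C: 3 × 338 = 1014
  C-H: 10 × 423 = 4230
  Σ(broken) = 5244 kJ
Bonds formed (products):
  C-H: 8 × 423 = 3384
  C=C: 2 × 631 = 1262
  H-H: 1 × 421 = 421
  Σ(formed) = 5067 kJ
ΔH = Σ(broken) − Σ(formed) = 5244 − 5067 = +177 kJ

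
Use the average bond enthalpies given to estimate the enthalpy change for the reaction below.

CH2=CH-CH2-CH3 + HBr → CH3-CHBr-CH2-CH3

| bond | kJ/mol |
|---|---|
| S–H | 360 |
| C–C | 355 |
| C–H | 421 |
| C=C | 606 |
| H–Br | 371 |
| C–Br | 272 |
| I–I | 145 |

Bonds broken (reactants):
  C–C: 2 × 355 = 710
  C–H: 8 × 421 = 3368
  C=C: 1 × 606 = 606
  H–Br: 1 × 371 = 371
  Σ(broken) = 5055 kJ
Bonds formed (products):
  C–Br: 1 × 272 = 272
  C–C: 3 × 355 = 1065
  C–H: 9 × 421 = 3789
  Σ(formed) = 5126 kJ
ΔH = Σ(broken) − Σ(formed) = 5055 − 5126 = −71 kJ

ΔH ≈ −71 kJ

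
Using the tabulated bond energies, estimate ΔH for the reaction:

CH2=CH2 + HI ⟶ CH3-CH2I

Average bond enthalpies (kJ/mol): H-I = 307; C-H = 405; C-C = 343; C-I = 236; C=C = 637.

ΔH ≈ −40 kJ

Bonds broken (reactants):
  C-H: 4 × 405 = 1620
  C=C: 1 × 637 = 637
  H-I: 1 × 307 = 307
  Σ(broken) = 2564 kJ
Bonds formed (products):
  C-C: 1 × 343 = 343
  C-H: 5 × 405 = 2025
  C-I: 1 × 236 = 236
  Σ(formed) = 2604 kJ
ΔH = Σ(broken) − Σ(formed) = 2564 − 2604 = −40 kJ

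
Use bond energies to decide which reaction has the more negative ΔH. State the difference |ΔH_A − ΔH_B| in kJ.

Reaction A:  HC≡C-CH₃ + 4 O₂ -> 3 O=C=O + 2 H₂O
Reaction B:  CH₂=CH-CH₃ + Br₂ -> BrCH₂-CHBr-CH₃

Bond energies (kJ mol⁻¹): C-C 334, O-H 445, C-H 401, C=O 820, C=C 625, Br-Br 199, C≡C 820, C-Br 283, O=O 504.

Reaction A, by 1850 kJ

Reaction A:
  Bonds broken (reactants):
    C≡C: 1 × 820 = 820
    C-C: 1 × 334 = 334
    C-H: 4 × 401 = 1604
    O=O: 4 × 504 = 2016
    Σ(broken) = 4774 kJ
  Bonds formed (products):
    C=O: 6 × 820 = 4920
    O-H: 4 × 445 = 1780
    Σ(formed) = 6700 kJ
  ΔH_A = 4774 − 6700 = −1926 kJ
Reaction B:
  Bonds broken (reactants):
    Br-Br: 1 × 199 = 199
    C-C: 1 × 334 = 334
    C-H: 6 × 401 = 2406
    C=C: 1 × 625 = 625
    Σ(broken) = 3564 kJ
  Bonds formed (products):
    C-Br: 2 × 283 = 566
    C-C: 2 × 334 = 668
    C-H: 6 × 401 = 2406
    Σ(formed) = 3640 kJ
  ΔH_B = 3564 − 3640 = −76 kJ
ΔH_A − ΔH_B = −1850 kJ, so reaction A has the more negative ΔH; |ΔH_A − ΔH_B| = 1850 kJ.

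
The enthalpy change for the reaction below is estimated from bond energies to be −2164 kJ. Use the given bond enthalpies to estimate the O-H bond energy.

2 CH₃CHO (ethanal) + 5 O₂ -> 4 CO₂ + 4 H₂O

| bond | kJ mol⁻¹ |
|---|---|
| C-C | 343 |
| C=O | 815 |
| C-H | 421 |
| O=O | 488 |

Let D be the O-H bond energy.
Σ(broken) = 2×343 + 8×421 + 2×815 + 5×488 = 8124
Σ(formed) = 8×815 + 8×D = 6520 + 8D
ΔH = Σ(broken) − Σ(formed) = (8124) − (6520 + 8D) = +1604 − 8D
Setting this equal to −2164 kJ gives 8D = 3768, so D = 471 kJ/mol.

D(O-H) ≈ 471 kJ/mol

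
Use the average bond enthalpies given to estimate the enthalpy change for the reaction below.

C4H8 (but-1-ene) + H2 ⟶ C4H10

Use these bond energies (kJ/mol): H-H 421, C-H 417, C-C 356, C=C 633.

Bonds broken (reactants):
  C-C: 2 × 356 = 712
  C-H: 8 × 417 = 3336
  C=C: 1 × 633 = 633
  H-H: 1 × 421 = 421
  Σ(broken) = 5102 kJ
Bonds formed (products):
  C-C: 3 × 356 = 1068
  C-H: 10 × 417 = 4170
  Σ(formed) = 5238 kJ
ΔH = Σ(broken) − Σ(formed) = 5102 − 5238 = −136 kJ

ΔH ≈ −136 kJ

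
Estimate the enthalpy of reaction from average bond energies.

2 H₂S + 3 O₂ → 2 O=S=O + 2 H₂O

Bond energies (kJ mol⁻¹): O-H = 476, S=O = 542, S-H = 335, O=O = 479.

ΔH ≈ −1295 kJ

Bonds broken (reactants):
  O=O: 3 × 479 = 1437
  S-H: 4 × 335 = 1340
  Σ(broken) = 2777 kJ
Bonds formed (products):
  O-H: 4 × 476 = 1904
  S=O: 4 × 542 = 2168
  Σ(formed) = 4072 kJ
ΔH = Σ(broken) − Σ(formed) = 2777 − 4072 = −1295 kJ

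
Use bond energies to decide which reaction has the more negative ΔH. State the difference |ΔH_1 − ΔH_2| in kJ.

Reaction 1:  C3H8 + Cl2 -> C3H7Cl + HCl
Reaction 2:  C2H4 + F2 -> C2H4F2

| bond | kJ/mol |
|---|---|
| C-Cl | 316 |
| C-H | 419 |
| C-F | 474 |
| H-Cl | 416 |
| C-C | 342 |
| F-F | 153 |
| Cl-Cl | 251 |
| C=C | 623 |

Reaction 2, by 452 kJ

Reaction 1:
  Bonds broken (reactants):
    C-C: 2 × 342 = 684
    C-H: 8 × 419 = 3352
    Cl-Cl: 1 × 251 = 251
    Σ(broken) = 4287 kJ
  Bonds formed (products):
    C-C: 2 × 342 = 684
    C-Cl: 1 × 316 = 316
    C-H: 7 × 419 = 2933
    H-Cl: 1 × 416 = 416
    Σ(formed) = 4349 kJ
  ΔH_1 = 4287 − 4349 = −62 kJ
Reaction 2:
  Bonds broken (reactants):
    C-H: 4 × 419 = 1676
    C=C: 1 × 623 = 623
    F-F: 1 × 153 = 153
    Σ(broken) = 2452 kJ
  Bonds formed (products):
    C-C: 1 × 342 = 342
    C-F: 2 × 474 = 948
    C-H: 4 × 419 = 1676
    Σ(formed) = 2966 kJ
  ΔH_2 = 2452 − 2966 = −514 kJ
ΔH_1 − ΔH_2 = +452 kJ, so reaction 2 has the more negative ΔH; |ΔH_1 − ΔH_2| = 452 kJ.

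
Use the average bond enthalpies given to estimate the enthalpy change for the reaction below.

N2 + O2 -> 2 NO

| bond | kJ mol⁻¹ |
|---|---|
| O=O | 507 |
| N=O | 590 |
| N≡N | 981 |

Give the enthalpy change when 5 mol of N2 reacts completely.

Bonds broken (reactants):
  N≡N: 1 × 981 = 981
  O=O: 1 × 507 = 507
  Σ(broken) = 1488 kJ
Bonds formed (products):
  N=O: 2 × 590 = 1180
  Σ(formed) = 1180 kJ
ΔH = Σ(broken) − Σ(formed) = 1488 − 1180 = +308 kJ
For 5× the reaction as written: 5 × (+308) = +1540 kJ

ΔH = +1540 kJ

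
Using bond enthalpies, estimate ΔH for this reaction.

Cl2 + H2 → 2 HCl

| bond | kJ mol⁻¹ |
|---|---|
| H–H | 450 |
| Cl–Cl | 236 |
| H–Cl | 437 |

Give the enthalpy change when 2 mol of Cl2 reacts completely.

Bonds broken (reactants):
  Cl–Cl: 1 × 236 = 236
  H–H: 1 × 450 = 450
  Σ(broken) = 686 kJ
Bonds formed (products):
  H–Cl: 2 × 437 = 874
  Σ(formed) = 874 kJ
ΔH = Σ(broken) − Σ(formed) = 686 − 874 = −188 kJ
For 2× the reaction as written: 2 × (−188) = −376 kJ

ΔH = −376 kJ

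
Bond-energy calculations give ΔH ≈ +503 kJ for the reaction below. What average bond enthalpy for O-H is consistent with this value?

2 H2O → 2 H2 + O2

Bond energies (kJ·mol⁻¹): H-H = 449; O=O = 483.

Let D be the O-H bond energy.
Σ(broken) = 4×D = 4D
Σ(formed) = 2×449 + 1×483 = 1381
ΔH = Σ(broken) − Σ(formed) = (4D) − (1381) = −1381 + 4D
Setting this equal to +503 kJ gives 4D = 1884, so D = 471 kJ/mol.

D(O-H) ≈ 471 kJ/mol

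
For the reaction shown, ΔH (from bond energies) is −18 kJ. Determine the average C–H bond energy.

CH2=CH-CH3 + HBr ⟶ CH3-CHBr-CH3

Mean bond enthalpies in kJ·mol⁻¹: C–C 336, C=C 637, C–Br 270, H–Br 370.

Let D be the C–H bond energy.
Σ(broken) = 1×336 + 6×D + 1×637 + 1×370 = 1343 + 6D
Σ(formed) = 1×270 + 2×336 + 7×D = 942 + 7D
ΔH = Σ(broken) − Σ(formed) = (1343 + 6D) − (942 + 7D) = +401 − D
Setting this equal to −18 kJ gives D = 419 kJ/mol.

D(C–H) ≈ 419 kJ/mol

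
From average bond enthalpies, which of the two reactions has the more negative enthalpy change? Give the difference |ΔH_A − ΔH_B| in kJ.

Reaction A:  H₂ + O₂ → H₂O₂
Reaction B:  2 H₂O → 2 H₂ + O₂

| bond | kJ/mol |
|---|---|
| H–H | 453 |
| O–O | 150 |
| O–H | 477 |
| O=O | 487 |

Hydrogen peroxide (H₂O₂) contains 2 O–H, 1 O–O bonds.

Reaction A:
  Bonds broken (reactants):
    H–H: 1 × 453 = 453
    O=O: 1 × 487 = 487
    Σ(broken) = 940 kJ
  Bonds formed (products):
    O–H: 2 × 477 = 954
    O–O: 1 × 150 = 150
    Σ(formed) = 1104 kJ
  ΔH_A = 940 − 1104 = −164 kJ
Reaction B:
  Bonds broken (reactants):
    O–H: 4 × 477 = 1908
    Σ(broken) = 1908 kJ
  Bonds formed (products):
    H–H: 2 × 453 = 906
    O=O: 1 × 487 = 487
    Σ(formed) = 1393 kJ
  ΔH_B = 1908 − 1393 = +515 kJ
ΔH_A − ΔH_B = −679 kJ, so reaction A has the more negative ΔH; |ΔH_A − ΔH_B| = 679 kJ.

Reaction A, by 679 kJ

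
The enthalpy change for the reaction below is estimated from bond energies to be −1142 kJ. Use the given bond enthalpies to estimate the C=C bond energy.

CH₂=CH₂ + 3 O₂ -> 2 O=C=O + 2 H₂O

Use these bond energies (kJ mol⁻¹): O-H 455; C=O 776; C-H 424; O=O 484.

Let D be the C=C bond energy.
Σ(broken) = 4×424 + 1×D + 3×484 = 3148 + D
Σ(formed) = 4×776 + 4×455 = 4924
ΔH = Σ(broken) − Σ(formed) = (3148 + D) − (4924) = −1776 + D
Setting this equal to −1142 kJ gives D = 634 kJ/mol.

D(C=C) ≈ 634 kJ/mol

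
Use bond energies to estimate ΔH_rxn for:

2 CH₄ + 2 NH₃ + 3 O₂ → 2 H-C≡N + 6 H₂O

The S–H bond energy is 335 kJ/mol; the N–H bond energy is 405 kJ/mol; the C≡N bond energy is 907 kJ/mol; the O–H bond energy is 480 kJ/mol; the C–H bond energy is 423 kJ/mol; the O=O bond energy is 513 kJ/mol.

ΔH ≈ −1067 kJ

Bonds broken (reactants):
  C–H: 8 × 423 = 3384
  N–H: 6 × 405 = 2430
  O=O: 3 × 513 = 1539
  Σ(broken) = 7353 kJ
Bonds formed (products):
  C≡N: 2 × 907 = 1814
  C–H: 2 × 423 = 846
  O–H: 12 × 480 = 5760
  Σ(formed) = 8420 kJ
ΔH = Σ(broken) − Σ(formed) = 7353 − 8420 = −1067 kJ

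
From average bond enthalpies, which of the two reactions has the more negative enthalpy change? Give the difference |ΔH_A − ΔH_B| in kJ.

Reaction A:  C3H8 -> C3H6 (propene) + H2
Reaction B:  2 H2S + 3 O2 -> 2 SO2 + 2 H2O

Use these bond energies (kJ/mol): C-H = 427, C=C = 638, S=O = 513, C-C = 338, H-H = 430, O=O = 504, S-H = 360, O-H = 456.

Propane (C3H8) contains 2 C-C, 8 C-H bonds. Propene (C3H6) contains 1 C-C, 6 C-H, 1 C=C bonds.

Reaction A:
  Bonds broken (reactants):
    C-C: 2 × 338 = 676
    C-H: 8 × 427 = 3416
    Σ(broken) = 4092 kJ
  Bonds formed (products):
    C-C: 1 × 338 = 338
    C-H: 6 × 427 = 2562
    C=C: 1 × 638 = 638
    H-H: 1 × 430 = 430
    Σ(formed) = 3968 kJ
  ΔH_A = 4092 − 3968 = +124 kJ
Reaction B:
  Bonds broken (reactants):
    O=O: 3 × 504 = 1512
    S-H: 4 × 360 = 1440
    Σ(broken) = 2952 kJ
  Bonds formed (products):
    O-H: 4 × 456 = 1824
    S=O: 4 × 513 = 2052
    Σ(formed) = 3876 kJ
  ΔH_B = 2952 − 3876 = −924 kJ
ΔH_A − ΔH_B = +1048 kJ, so reaction B has the more negative ΔH; |ΔH_A − ΔH_B| = 1048 kJ.

Reaction B, by 1048 kJ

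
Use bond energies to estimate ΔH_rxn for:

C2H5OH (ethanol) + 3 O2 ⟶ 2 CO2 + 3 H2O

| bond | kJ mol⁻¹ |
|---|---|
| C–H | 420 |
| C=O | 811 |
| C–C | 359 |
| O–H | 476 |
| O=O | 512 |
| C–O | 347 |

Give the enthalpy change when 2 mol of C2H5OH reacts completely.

Bonds broken (reactants):
  C–C: 1 × 359 = 359
  C–H: 5 × 420 = 2100
  C–O: 1 × 347 = 347
  O–H: 1 × 476 = 476
  O=O: 3 × 512 = 1536
  Σ(broken) = 4818 kJ
Bonds formed (products):
  C=O: 4 × 811 = 3244
  O–H: 6 × 476 = 2856
  Σ(formed) = 6100 kJ
ΔH = Σ(broken) − Σ(formed) = 4818 − 6100 = −1282 kJ
For 2× the reaction as written: 2 × (−1282) = −2564 kJ

ΔH = −2564 kJ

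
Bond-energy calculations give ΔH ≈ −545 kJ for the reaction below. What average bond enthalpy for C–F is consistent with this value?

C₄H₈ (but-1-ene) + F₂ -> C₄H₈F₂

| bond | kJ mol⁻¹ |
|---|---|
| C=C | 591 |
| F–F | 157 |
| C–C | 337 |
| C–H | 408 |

Let D be the C–F bond energy.
Σ(broken) = 2×337 + 8×408 + 1×591 + 1×157 = 4686
Σ(formed) = 3×337 + 2×D + 8×408 = 4275 + 2D
ΔH = Σ(broken) − Σ(formed) = (4686) − (4275 + 2D) = +411 − 2D
Setting this equal to −545 kJ gives 2D = 956, so D = 478 kJ/mol.

D(C–F) ≈ 478 kJ/mol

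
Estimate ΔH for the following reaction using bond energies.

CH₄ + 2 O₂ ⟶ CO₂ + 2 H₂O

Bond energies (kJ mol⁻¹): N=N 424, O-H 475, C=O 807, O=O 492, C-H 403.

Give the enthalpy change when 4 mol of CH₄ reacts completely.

Bonds broken (reactants):
  C-H: 4 × 403 = 1612
  O=O: 2 × 492 = 984
  Σ(broken) = 2596 kJ
Bonds formed (products):
  C=O: 2 × 807 = 1614
  O-H: 4 × 475 = 1900
  Σ(formed) = 3514 kJ
ΔH = Σ(broken) − Σ(formed) = 2596 − 3514 = −918 kJ
For 4× the reaction as written: 4 × (−918) = −3672 kJ

ΔH = −3672 kJ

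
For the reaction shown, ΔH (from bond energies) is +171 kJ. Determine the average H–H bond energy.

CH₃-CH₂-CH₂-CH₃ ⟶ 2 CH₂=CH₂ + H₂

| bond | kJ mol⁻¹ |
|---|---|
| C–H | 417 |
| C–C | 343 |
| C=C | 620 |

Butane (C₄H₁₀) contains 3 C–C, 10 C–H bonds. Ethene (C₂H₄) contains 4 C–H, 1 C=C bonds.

Let D be the H–H bond energy.
Σ(broken) = 3×343 + 10×417 = 5199
Σ(formed) = 8×417 + 2×620 + 1×D = 4576 + D
ΔH = Σ(broken) − Σ(formed) = (5199) − (4576 + D) = +623 − D
Setting this equal to +171 kJ gives D = 452 kJ/mol.

D(H–H) ≈ 452 kJ/mol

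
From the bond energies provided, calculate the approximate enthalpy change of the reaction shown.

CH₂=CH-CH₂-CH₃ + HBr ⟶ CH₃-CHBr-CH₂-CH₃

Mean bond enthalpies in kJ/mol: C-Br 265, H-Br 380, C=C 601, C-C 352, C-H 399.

ΔH ≈ −35 kJ

Bonds broken (reactants):
  C-C: 2 × 352 = 704
  C-H: 8 × 399 = 3192
  C=C: 1 × 601 = 601
  H-Br: 1 × 380 = 380
  Σ(broken) = 4877 kJ
Bonds formed (products):
  C-Br: 1 × 265 = 265
  C-C: 3 × 352 = 1056
  C-H: 9 × 399 = 3591
  Σ(formed) = 4912 kJ
ΔH = Σ(broken) − Σ(formed) = 4877 − 4912 = −35 kJ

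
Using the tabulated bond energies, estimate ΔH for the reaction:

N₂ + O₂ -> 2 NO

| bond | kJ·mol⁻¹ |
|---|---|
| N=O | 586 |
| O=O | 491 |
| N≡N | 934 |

ΔH ≈ +253 kJ

Bonds broken (reactants):
  N≡N: 1 × 934 = 934
  O=O: 1 × 491 = 491
  Σ(broken) = 1425 kJ
Bonds formed (products):
  N=O: 2 × 586 = 1172
  Σ(formed) = 1172 kJ
ΔH = Σ(broken) − Σ(formed) = 1425 − 1172 = +253 kJ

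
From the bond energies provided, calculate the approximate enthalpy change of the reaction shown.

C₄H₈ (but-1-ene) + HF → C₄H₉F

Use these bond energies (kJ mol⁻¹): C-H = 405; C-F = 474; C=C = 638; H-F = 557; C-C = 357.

Bonds broken (reactants):
  C-C: 2 × 357 = 714
  C-H: 8 × 405 = 3240
  C=C: 1 × 638 = 638
  H-F: 1 × 557 = 557
  Σ(broken) = 5149 kJ
Bonds formed (products):
  C-C: 3 × 357 = 1071
  C-F: 1 × 474 = 474
  C-H: 9 × 405 = 3645
  Σ(formed) = 5190 kJ
ΔH = Σ(broken) − Σ(formed) = 5149 − 5190 = −41 kJ

ΔH ≈ −41 kJ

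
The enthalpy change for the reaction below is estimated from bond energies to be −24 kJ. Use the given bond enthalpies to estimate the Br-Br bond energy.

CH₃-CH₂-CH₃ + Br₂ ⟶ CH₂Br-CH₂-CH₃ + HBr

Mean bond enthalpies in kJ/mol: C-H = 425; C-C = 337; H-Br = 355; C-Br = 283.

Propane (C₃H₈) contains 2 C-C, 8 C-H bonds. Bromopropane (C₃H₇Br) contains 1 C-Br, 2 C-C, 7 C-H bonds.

Let D be the Br-Br bond energy.
Σ(broken) = 1×D + 2×337 + 8×425 = 4074 + D
Σ(formed) = 1×283 + 2×337 + 7×425 + 1×355 = 4287
ΔH = Σ(broken) − Σ(formed) = (4074 + D) − (4287) = −213 + D
Setting this equal to −24 kJ gives D = 189 kJ/mol.

D(Br-Br) ≈ 189 kJ/mol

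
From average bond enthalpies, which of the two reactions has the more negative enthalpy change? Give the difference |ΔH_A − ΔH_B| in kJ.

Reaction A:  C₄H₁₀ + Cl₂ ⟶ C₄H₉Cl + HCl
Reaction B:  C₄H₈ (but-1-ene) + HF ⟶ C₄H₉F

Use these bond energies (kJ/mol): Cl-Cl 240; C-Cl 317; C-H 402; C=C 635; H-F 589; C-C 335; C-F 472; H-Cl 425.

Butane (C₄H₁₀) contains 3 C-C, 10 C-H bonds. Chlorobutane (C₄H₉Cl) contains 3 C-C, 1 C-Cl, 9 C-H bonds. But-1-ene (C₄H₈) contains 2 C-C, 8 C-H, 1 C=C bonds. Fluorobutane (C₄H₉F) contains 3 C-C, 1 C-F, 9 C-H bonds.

Reaction A:
  Bonds broken (reactants):
    C-C: 3 × 335 = 1005
    C-H: 10 × 402 = 4020
    Cl-Cl: 1 × 240 = 240
    Σ(broken) = 5265 kJ
  Bonds formed (products):
    C-C: 3 × 335 = 1005
    C-Cl: 1 × 317 = 317
    C-H: 9 × 402 = 3618
    H-Cl: 1 × 425 = 425
    Σ(formed) = 5365 kJ
  ΔH_A = 5265 − 5365 = −100 kJ
Reaction B:
  Bonds broken (reactants):
    C-C: 2 × 335 = 670
    C-H: 8 × 402 = 3216
    C=C: 1 × 635 = 635
    H-F: 1 × 589 = 589
    Σ(broken) = 5110 kJ
  Bonds formed (products):
    C-C: 3 × 335 = 1005
    C-F: 1 × 472 = 472
    C-H: 9 × 402 = 3618
    Σ(formed) = 5095 kJ
  ΔH_B = 5110 − 5095 = +15 kJ
ΔH_A − ΔH_B = −115 kJ, so reaction A has the more negative ΔH; |ΔH_A − ΔH_B| = 115 kJ.

Reaction A, by 115 kJ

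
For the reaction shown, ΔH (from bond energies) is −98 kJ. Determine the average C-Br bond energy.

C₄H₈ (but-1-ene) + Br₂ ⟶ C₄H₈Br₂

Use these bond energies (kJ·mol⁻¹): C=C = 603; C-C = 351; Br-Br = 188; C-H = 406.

D(C-Br) ≈ 269 kJ/mol

Let D be the C-Br bond energy.
Σ(broken) = 1×188 + 2×351 + 8×406 + 1×603 = 4741
Σ(formed) = 2×D + 3×351 + 8×406 = 4301 + 2D
ΔH = Σ(broken) − Σ(formed) = (4741) − (4301 + 2D) = +440 − 2D
Setting this equal to −98 kJ gives 2D = 538, so D = 269 kJ/mol.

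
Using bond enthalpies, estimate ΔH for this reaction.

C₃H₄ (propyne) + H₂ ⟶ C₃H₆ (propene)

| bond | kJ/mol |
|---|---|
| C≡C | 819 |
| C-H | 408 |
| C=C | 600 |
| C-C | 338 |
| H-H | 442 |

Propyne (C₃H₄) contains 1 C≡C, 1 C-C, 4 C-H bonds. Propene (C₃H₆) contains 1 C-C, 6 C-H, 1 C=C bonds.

ΔH ≈ −155 kJ

Bonds broken (reactants):
  C≡C: 1 × 819 = 819
  C-C: 1 × 338 = 338
  C-H: 4 × 408 = 1632
  H-H: 1 × 442 = 442
  Σ(broken) = 3231 kJ
Bonds formed (products):
  C-C: 1 × 338 = 338
  C-H: 6 × 408 = 2448
  C=C: 1 × 600 = 600
  Σ(formed) = 3386 kJ
ΔH = Σ(broken) − Σ(formed) = 3231 − 3386 = −155 kJ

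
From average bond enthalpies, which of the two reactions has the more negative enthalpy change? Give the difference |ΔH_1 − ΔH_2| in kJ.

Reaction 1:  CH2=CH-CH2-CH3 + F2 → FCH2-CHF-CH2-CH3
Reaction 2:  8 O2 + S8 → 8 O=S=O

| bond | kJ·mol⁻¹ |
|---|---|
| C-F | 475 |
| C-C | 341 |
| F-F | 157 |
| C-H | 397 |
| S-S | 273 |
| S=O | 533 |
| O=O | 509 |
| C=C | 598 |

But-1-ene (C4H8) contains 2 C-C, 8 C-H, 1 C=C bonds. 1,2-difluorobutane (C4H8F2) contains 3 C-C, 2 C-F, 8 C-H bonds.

Reaction 2, by 1736 kJ

Reaction 1:
  Bonds broken (reactants):
    C-C: 2 × 341 = 682
    C-H: 8 × 397 = 3176
    C=C: 1 × 598 = 598
    F-F: 1 × 157 = 157
    Σ(broken) = 4613 kJ
  Bonds formed (products):
    C-C: 3 × 341 = 1023
    C-F: 2 × 475 = 950
    C-H: 8 × 397 = 3176
    Σ(formed) = 5149 kJ
  ΔH_1 = 4613 − 5149 = −536 kJ
Reaction 2:
  Bonds broken (reactants):
    O=O: 8 × 509 = 4072
    S-S: 8 × 273 = 2184
    Σ(broken) = 6256 kJ
  Bonds formed (products):
    S=O: 16 × 533 = 8528
    Σ(formed) = 8528 kJ
  ΔH_2 = 6256 − 8528 = −2272 kJ
ΔH_1 − ΔH_2 = +1736 kJ, so reaction 2 has the more negative ΔH; |ΔH_1 − ΔH_2| = 1736 kJ.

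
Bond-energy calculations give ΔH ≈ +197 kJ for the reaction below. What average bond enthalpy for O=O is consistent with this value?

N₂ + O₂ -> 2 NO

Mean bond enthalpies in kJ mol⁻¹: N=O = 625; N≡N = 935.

D(O=O) ≈ 512 kJ/mol

Let D be the O=O bond energy.
Σ(broken) = 1×935 + 1×D = 935 + D
Σ(formed) = 2×625 = 1250
ΔH = Σ(broken) − Σ(formed) = (935 + D) − (1250) = −315 + D
Setting this equal to +197 kJ gives D = 512 kJ/mol.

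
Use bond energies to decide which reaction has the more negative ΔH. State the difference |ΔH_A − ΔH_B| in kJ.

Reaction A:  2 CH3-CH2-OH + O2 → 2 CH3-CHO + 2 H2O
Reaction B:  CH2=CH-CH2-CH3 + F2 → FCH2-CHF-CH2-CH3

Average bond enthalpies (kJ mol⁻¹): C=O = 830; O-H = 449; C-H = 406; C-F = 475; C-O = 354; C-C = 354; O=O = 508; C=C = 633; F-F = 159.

Reaction A:
  Bonds broken (reactants):
    C-C: 2 × 354 = 708
    C-H: 10 × 406 = 4060
    C-O: 2 × 354 = 708
    O-H: 2 × 449 = 898
    O=O: 1 × 508 = 508
    Σ(broken) = 6882 kJ
  Bonds formed (products):
    C-C: 2 × 354 = 708
    C-H: 8 × 406 = 3248
    C=O: 2 × 830 = 1660
    O-H: 4 × 449 = 1796
    Σ(formed) = 7412 kJ
  ΔH_A = 6882 − 7412 = −530 kJ
Reaction B:
  Bonds broken (reactants):
    C-C: 2 × 354 = 708
    C-H: 8 × 406 = 3248
    C=C: 1 × 633 = 633
    F-F: 1 × 159 = 159
    Σ(broken) = 4748 kJ
  Bonds formed (products):
    C-C: 3 × 354 = 1062
    C-F: 2 × 475 = 950
    C-H: 8 × 406 = 3248
    Σ(formed) = 5260 kJ
  ΔH_B = 4748 − 5260 = −512 kJ
ΔH_A − ΔH_B = −18 kJ, so reaction A has the more negative ΔH; |ΔH_A − ΔH_B| = 18 kJ.

Reaction A, by 18 kJ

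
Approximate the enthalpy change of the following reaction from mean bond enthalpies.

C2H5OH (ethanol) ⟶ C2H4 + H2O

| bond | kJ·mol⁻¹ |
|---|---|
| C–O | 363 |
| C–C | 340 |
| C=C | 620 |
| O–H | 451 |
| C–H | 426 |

Bonds broken (reactants):
  C–C: 1 × 340 = 340
  C–H: 5 × 426 = 2130
  C–O: 1 × 363 = 363
  O–H: 1 × 451 = 451
  Σ(broken) = 3284 kJ
Bonds formed (products):
  C–H: 4 × 426 = 1704
  C=C: 1 × 620 = 620
  O–H: 2 × 451 = 902
  Σ(formed) = 3226 kJ
ΔH = Σ(broken) − Σ(formed) = 3284 − 3226 = +58 kJ

ΔH ≈ +58 kJ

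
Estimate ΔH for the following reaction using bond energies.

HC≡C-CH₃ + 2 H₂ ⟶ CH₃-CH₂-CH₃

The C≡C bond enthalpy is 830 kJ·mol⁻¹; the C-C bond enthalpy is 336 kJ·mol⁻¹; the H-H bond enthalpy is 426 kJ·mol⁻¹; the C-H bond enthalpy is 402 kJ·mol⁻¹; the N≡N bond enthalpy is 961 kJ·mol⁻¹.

ΔH ≈ −262 kJ

Bonds broken (reactants):
  C≡C: 1 × 830 = 830
  C-C: 1 × 336 = 336
  C-H: 4 × 402 = 1608
  H-H: 2 × 426 = 852
  Σ(broken) = 3626 kJ
Bonds formed (products):
  C-C: 2 × 336 = 672
  C-H: 8 × 402 = 3216
  Σ(formed) = 3888 kJ
ΔH = Σ(broken) − Σ(formed) = 3626 − 3888 = −262 kJ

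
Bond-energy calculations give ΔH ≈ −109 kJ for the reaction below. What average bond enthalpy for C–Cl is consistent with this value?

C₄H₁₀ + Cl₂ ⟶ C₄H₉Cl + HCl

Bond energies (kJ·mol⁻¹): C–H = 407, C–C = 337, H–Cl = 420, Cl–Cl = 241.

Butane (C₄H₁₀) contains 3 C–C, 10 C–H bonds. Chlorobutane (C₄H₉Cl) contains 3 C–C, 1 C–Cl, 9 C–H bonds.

Let D be the C–Cl bond energy.
Σ(broken) = 3×337 + 10×407 + 1×241 = 5322
Σ(formed) = 3×337 + 1×D + 9×407 + 1×420 = 5094 + D
ΔH = Σ(broken) − Σ(formed) = (5322) − (5094 + D) = +228 − D
Setting this equal to −109 kJ gives D = 337 kJ/mol.

D(C–Cl) ≈ 337 kJ/mol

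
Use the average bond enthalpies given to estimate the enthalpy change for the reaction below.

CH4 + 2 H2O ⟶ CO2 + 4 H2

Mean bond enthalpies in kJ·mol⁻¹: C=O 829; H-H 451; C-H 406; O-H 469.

ΔH ≈ +38 kJ

Bonds broken (reactants):
  C-H: 4 × 406 = 1624
  O-H: 4 × 469 = 1876
  Σ(broken) = 3500 kJ
Bonds formed (products):
  C=O: 2 × 829 = 1658
  H-H: 4 × 451 = 1804
  Σ(formed) = 3462 kJ
ΔH = Σ(broken) − Σ(formed) = 3500 − 3462 = +38 kJ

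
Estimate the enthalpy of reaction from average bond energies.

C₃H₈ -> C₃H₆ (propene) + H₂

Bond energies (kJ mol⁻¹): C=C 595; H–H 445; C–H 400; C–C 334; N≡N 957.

ΔH ≈ +94 kJ

Bonds broken (reactants):
  C–C: 2 × 334 = 668
  C–H: 8 × 400 = 3200
  Σ(broken) = 3868 kJ
Bonds formed (products):
  C–C: 1 × 334 = 334
  C–H: 6 × 400 = 2400
  C=C: 1 × 595 = 595
  H–H: 1 × 445 = 445
  Σ(formed) = 3774 kJ
ΔH = Σ(broken) − Σ(formed) = 3868 − 3774 = +94 kJ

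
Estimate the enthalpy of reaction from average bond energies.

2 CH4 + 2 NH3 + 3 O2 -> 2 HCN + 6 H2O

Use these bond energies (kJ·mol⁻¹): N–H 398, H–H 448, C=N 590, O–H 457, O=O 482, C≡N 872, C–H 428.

ΔH ≈ −826 kJ

Bonds broken (reactants):
  C–H: 8 × 428 = 3424
  N–H: 6 × 398 = 2388
  O=O: 3 × 482 = 1446
  Σ(broken) = 7258 kJ
Bonds formed (products):
  C≡N: 2 × 872 = 1744
  C–H: 2 × 428 = 856
  O–H: 12 × 457 = 5484
  Σ(formed) = 8084 kJ
ΔH = Σ(broken) − Σ(formed) = 7258 − 8084 = −826 kJ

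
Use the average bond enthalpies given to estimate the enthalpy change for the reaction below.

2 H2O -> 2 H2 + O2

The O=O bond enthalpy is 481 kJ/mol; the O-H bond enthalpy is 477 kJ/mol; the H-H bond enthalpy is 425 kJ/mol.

Bonds broken (reactants):
  O-H: 4 × 477 = 1908
  Σ(broken) = 1908 kJ
Bonds formed (products):
  H-H: 2 × 425 = 850
  O=O: 1 × 481 = 481
  Σ(formed) = 1331 kJ
ΔH = Σ(broken) − Σ(formed) = 1908 − 1331 = +577 kJ

ΔH ≈ +577 kJ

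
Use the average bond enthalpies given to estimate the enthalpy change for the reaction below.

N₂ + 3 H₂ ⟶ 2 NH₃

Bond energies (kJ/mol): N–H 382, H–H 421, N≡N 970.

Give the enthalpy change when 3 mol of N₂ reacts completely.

Bonds broken (reactants):
  H–H: 3 × 421 = 1263
  N≡N: 1 × 970 = 970
  Σ(broken) = 2233 kJ
Bonds formed (products):
  N–H: 6 × 382 = 2292
  Σ(formed) = 2292 kJ
ΔH = Σ(broken) − Σ(formed) = 2233 − 2292 = −59 kJ
For 3× the reaction as written: 3 × (−59) = −177 kJ

ΔH = −177 kJ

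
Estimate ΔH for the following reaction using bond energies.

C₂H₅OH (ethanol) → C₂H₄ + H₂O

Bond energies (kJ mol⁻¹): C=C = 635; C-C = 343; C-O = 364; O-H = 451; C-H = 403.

ΔH ≈ +24 kJ

Bonds broken (reactants):
  C-C: 1 × 343 = 343
  C-H: 5 × 403 = 2015
  C-O: 1 × 364 = 364
  O-H: 1 × 451 = 451
  Σ(broken) = 3173 kJ
Bonds formed (products):
  C-H: 4 × 403 = 1612
  C=C: 1 × 635 = 635
  O-H: 2 × 451 = 902
  Σ(formed) = 3149 kJ
ΔH = Σ(broken) − Σ(formed) = 3173 − 3149 = +24 kJ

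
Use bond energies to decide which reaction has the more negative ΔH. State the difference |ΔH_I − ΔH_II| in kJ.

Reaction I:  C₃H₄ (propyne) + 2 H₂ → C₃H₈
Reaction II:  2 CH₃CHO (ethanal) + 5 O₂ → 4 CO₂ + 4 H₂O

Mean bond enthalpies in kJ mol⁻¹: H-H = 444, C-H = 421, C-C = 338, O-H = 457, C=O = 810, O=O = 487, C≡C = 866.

Reaction I:
  Bonds broken (reactants):
    C≡C: 1 × 866 = 866
    C-C: 1 × 338 = 338
    C-H: 4 × 421 = 1684
    H-H: 2 × 444 = 888
    Σ(broken) = 3776 kJ
  Bonds formed (products):
    C-C: 2 × 338 = 676
    C-H: 8 × 421 = 3368
    Σ(formed) = 4044 kJ
  ΔH_I = 3776 − 4044 = −268 kJ
Reaction II:
  Bonds broken (reactants):
    C-C: 2 × 338 = 676
    C-H: 8 × 421 = 3368
    C=O: 2 × 810 = 1620
    O=O: 5 × 487 = 2435
    Σ(broken) = 8099 kJ
  Bonds formed (products):
    C=O: 8 × 810 = 6480
    O-H: 8 × 457 = 3656
    Σ(formed) = 10136 kJ
  ΔH_II = 8099 − 10136 = −2037 kJ
ΔH_I − ΔH_II = +1769 kJ, so reaction II has the more negative ΔH; |ΔH_I − ΔH_II| = 1769 kJ.

Reaction II, by 1769 kJ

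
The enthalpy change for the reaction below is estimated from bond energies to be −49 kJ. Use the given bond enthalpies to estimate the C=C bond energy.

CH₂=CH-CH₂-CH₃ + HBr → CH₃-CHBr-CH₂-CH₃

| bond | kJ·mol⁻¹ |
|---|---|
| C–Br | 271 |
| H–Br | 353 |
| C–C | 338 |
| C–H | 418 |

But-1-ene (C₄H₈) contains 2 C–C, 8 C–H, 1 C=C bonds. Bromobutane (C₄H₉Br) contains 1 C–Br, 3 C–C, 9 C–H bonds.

D(C=C) ≈ 625 kJ/mol

Let D be the C=C bond energy.
Σ(broken) = 2×338 + 8×418 + 1×D + 1×353 = 4373 + D
Σ(formed) = 1×271 + 3×338 + 9×418 = 5047
ΔH = Σ(broken) − Σ(formed) = (4373 + D) − (5047) = −674 + D
Setting this equal to −49 kJ gives D = 625 kJ/mol.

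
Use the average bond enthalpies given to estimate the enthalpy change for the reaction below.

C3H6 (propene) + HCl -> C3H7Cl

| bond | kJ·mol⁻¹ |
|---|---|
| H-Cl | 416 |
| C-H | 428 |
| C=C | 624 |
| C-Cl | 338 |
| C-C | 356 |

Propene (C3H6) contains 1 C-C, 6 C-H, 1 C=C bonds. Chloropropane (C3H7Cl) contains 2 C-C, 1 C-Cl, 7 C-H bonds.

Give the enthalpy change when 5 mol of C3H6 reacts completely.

ΔH = −410 kJ

Bonds broken (reactants):
  C-C: 1 × 356 = 356
  C-H: 6 × 428 = 2568
  C=C: 1 × 624 = 624
  H-Cl: 1 × 416 = 416
  Σ(broken) = 3964 kJ
Bonds formed (products):
  C-C: 2 × 356 = 712
  C-Cl: 1 × 338 = 338
  C-H: 7 × 428 = 2996
  Σ(formed) = 4046 kJ
ΔH = Σ(broken) − Σ(formed) = 3964 − 4046 = −82 kJ
For 5× the reaction as written: 5 × (−82) = −410 kJ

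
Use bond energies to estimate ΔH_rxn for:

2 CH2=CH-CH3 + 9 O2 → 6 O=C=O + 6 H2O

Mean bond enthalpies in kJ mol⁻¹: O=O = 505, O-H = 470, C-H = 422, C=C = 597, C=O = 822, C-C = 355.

ΔH ≈ −3991 kJ

Bonds broken (reactants):
  C-C: 2 × 355 = 710
  C-H: 12 × 422 = 5064
  C=C: 2 × 597 = 1194
  O=O: 9 × 505 = 4545
  Σ(broken) = 11513 kJ
Bonds formed (products):
  C=O: 12 × 822 = 9864
  O-H: 12 × 470 = 5640
  Σ(formed) = 15504 kJ
ΔH = Σ(broken) − Σ(formed) = 11513 − 15504 = −3991 kJ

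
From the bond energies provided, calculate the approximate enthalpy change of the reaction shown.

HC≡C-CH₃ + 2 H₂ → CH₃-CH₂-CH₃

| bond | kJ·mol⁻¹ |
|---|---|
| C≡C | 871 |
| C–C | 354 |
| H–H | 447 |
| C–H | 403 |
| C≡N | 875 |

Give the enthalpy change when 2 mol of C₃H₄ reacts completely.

ΔH = −402 kJ

Bonds broken (reactants):
  C≡C: 1 × 871 = 871
  C–C: 1 × 354 = 354
  C–H: 4 × 403 = 1612
  H–H: 2 × 447 = 894
  Σ(broken) = 3731 kJ
Bonds formed (products):
  C–C: 2 × 354 = 708
  C–H: 8 × 403 = 3224
  Σ(formed) = 3932 kJ
ΔH = Σ(broken) − Σ(formed) = 3731 − 3932 = −201 kJ
For 2× the reaction as written: 2 × (−201) = −402 kJ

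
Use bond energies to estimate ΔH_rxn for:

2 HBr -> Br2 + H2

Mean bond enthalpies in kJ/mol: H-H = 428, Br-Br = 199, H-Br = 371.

ΔH ≈ +115 kJ

Bonds broken (reactants):
  H-Br: 2 × 371 = 742
  Σ(broken) = 742 kJ
Bonds formed (products):
  Br-Br: 1 × 199 = 199
  H-H: 1 × 428 = 428
  Σ(formed) = 627 kJ
ΔH = Σ(broken) − Σ(formed) = 742 − 627 = +115 kJ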